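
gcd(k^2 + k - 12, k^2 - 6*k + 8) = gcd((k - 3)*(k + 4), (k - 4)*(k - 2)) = 1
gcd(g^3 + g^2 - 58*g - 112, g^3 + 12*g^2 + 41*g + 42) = g^2 + 9*g + 14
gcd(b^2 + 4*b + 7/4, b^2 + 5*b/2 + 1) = b + 1/2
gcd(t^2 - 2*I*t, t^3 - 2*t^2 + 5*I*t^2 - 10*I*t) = t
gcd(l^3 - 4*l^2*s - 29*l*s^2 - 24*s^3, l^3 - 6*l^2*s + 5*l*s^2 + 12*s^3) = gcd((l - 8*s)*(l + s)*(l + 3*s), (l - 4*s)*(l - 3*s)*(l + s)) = l + s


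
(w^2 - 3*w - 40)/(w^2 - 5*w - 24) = (w + 5)/(w + 3)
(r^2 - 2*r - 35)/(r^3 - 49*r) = (r + 5)/(r*(r + 7))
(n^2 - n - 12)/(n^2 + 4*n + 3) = (n - 4)/(n + 1)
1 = 1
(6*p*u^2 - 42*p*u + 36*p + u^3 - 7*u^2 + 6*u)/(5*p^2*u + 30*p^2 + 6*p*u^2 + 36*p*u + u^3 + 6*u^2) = (6*p*u^2 - 42*p*u + 36*p + u^3 - 7*u^2 + 6*u)/(5*p^2*u + 30*p^2 + 6*p*u^2 + 36*p*u + u^3 + 6*u^2)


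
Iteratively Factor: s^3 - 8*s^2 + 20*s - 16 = (s - 2)*(s^2 - 6*s + 8) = (s - 4)*(s - 2)*(s - 2)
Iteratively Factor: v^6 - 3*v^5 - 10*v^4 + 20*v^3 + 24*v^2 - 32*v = (v)*(v^5 - 3*v^4 - 10*v^3 + 20*v^2 + 24*v - 32) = v*(v + 2)*(v^4 - 5*v^3 + 20*v - 16) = v*(v + 2)^2*(v^3 - 7*v^2 + 14*v - 8) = v*(v - 1)*(v + 2)^2*(v^2 - 6*v + 8) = v*(v - 2)*(v - 1)*(v + 2)^2*(v - 4)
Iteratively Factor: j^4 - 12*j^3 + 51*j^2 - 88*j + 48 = (j - 1)*(j^3 - 11*j^2 + 40*j - 48) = (j - 4)*(j - 1)*(j^2 - 7*j + 12) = (j - 4)*(j - 3)*(j - 1)*(j - 4)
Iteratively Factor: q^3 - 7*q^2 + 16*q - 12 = (q - 2)*(q^2 - 5*q + 6) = (q - 3)*(q - 2)*(q - 2)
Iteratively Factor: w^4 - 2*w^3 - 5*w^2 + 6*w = (w - 1)*(w^3 - w^2 - 6*w) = (w - 1)*(w + 2)*(w^2 - 3*w) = (w - 3)*(w - 1)*(w + 2)*(w)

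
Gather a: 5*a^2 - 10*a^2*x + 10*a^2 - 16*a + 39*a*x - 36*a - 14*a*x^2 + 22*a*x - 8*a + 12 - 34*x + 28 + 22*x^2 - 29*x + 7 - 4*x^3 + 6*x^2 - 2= a^2*(15 - 10*x) + a*(-14*x^2 + 61*x - 60) - 4*x^3 + 28*x^2 - 63*x + 45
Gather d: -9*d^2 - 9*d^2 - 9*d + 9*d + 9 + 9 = 18 - 18*d^2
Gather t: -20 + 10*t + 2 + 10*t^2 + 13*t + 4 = 10*t^2 + 23*t - 14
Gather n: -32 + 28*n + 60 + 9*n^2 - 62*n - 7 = 9*n^2 - 34*n + 21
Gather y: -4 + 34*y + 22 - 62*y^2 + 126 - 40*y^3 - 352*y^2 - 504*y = -40*y^3 - 414*y^2 - 470*y + 144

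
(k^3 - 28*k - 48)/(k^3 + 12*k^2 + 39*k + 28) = (k^2 - 4*k - 12)/(k^2 + 8*k + 7)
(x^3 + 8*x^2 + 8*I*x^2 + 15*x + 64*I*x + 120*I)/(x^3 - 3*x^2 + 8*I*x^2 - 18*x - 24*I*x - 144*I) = (x + 5)/(x - 6)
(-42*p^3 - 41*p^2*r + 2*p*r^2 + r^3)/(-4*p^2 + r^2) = (42*p^3 + 41*p^2*r - 2*p*r^2 - r^3)/(4*p^2 - r^2)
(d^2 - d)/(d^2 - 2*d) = (d - 1)/(d - 2)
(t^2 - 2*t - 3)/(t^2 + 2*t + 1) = (t - 3)/(t + 1)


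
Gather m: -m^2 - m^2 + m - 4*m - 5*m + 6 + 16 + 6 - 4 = -2*m^2 - 8*m + 24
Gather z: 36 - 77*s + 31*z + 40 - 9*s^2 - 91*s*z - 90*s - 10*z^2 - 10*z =-9*s^2 - 167*s - 10*z^2 + z*(21 - 91*s) + 76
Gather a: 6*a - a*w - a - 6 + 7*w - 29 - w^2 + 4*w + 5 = a*(5 - w) - w^2 + 11*w - 30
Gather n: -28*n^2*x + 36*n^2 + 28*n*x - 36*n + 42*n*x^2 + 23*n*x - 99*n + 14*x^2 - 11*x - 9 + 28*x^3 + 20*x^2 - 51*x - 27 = n^2*(36 - 28*x) + n*(42*x^2 + 51*x - 135) + 28*x^3 + 34*x^2 - 62*x - 36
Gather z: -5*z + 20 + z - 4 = 16 - 4*z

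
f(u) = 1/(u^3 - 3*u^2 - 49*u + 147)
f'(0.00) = 0.00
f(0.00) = 0.01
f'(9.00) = 0.00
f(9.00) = 0.01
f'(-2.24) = 0.00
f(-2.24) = 0.00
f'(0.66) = 0.00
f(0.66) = 0.01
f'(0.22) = 0.00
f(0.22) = 0.01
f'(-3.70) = -0.00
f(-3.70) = 0.00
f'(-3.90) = -0.00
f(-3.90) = 0.00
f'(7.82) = -0.03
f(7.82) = 0.02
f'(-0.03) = 0.00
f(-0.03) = 0.01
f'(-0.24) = 0.00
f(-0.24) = 0.01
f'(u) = (-3*u^2 + 6*u + 49)/(u^3 - 3*u^2 - 49*u + 147)^2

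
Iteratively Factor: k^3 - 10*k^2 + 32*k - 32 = (k - 2)*(k^2 - 8*k + 16) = (k - 4)*(k - 2)*(k - 4)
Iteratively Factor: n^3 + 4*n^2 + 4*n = (n + 2)*(n^2 + 2*n) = (n + 2)^2*(n)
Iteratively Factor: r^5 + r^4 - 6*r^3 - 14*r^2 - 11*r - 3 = (r - 3)*(r^4 + 4*r^3 + 6*r^2 + 4*r + 1) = (r - 3)*(r + 1)*(r^3 + 3*r^2 + 3*r + 1) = (r - 3)*(r + 1)^2*(r^2 + 2*r + 1) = (r - 3)*(r + 1)^3*(r + 1)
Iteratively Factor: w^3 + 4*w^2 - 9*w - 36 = (w - 3)*(w^2 + 7*w + 12) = (w - 3)*(w + 3)*(w + 4)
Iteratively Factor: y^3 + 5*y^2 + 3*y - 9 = (y - 1)*(y^2 + 6*y + 9) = (y - 1)*(y + 3)*(y + 3)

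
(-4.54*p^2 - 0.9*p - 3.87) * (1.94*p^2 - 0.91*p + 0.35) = -8.8076*p^4 + 2.3854*p^3 - 8.2778*p^2 + 3.2067*p - 1.3545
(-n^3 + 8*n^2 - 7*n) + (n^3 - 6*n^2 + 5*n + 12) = 2*n^2 - 2*n + 12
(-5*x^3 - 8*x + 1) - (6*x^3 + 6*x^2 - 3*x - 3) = -11*x^3 - 6*x^2 - 5*x + 4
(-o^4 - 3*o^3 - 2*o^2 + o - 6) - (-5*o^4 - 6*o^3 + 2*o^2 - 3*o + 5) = 4*o^4 + 3*o^3 - 4*o^2 + 4*o - 11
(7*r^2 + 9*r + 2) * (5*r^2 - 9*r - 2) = 35*r^4 - 18*r^3 - 85*r^2 - 36*r - 4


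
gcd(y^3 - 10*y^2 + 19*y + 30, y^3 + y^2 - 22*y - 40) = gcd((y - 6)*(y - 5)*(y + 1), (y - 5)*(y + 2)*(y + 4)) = y - 5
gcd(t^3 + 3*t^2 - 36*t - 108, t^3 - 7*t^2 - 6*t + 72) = t^2 - 3*t - 18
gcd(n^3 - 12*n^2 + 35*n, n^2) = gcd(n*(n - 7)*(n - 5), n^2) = n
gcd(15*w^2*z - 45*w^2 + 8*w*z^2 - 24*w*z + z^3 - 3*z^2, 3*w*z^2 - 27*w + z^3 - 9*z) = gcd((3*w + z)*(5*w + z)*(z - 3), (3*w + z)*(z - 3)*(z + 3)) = 3*w*z - 9*w + z^2 - 3*z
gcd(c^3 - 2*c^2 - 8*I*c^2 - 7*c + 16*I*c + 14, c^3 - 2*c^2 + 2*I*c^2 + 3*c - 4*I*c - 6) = c^2 + c*(-2 - I) + 2*I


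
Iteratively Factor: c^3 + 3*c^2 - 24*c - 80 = (c + 4)*(c^2 - c - 20) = (c + 4)^2*(c - 5)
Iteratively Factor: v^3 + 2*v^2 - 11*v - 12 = (v + 1)*(v^2 + v - 12) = (v + 1)*(v + 4)*(v - 3)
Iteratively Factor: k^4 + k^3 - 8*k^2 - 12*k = (k)*(k^3 + k^2 - 8*k - 12) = k*(k + 2)*(k^2 - k - 6) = k*(k + 2)^2*(k - 3)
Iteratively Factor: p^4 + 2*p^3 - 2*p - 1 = (p - 1)*(p^3 + 3*p^2 + 3*p + 1) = (p - 1)*(p + 1)*(p^2 + 2*p + 1) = (p - 1)*(p + 1)^2*(p + 1)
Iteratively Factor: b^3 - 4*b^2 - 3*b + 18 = (b + 2)*(b^2 - 6*b + 9) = (b - 3)*(b + 2)*(b - 3)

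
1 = 1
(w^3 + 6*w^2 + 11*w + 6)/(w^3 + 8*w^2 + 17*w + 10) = (w + 3)/(w + 5)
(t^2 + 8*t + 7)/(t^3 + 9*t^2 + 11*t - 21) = (t + 1)/(t^2 + 2*t - 3)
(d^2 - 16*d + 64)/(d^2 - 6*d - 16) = (d - 8)/(d + 2)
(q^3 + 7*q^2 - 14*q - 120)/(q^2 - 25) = (q^2 + 2*q - 24)/(q - 5)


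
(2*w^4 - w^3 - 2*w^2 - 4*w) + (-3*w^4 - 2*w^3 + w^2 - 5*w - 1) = -w^4 - 3*w^3 - w^2 - 9*w - 1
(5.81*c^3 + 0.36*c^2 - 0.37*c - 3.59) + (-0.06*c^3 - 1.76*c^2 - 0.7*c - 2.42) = 5.75*c^3 - 1.4*c^2 - 1.07*c - 6.01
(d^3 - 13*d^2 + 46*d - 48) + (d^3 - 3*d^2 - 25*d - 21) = 2*d^3 - 16*d^2 + 21*d - 69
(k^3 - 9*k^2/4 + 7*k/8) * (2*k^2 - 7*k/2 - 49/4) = 2*k^5 - 8*k^4 - 21*k^3/8 + 49*k^2/2 - 343*k/32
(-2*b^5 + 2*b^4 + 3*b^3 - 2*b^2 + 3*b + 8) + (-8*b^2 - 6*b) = -2*b^5 + 2*b^4 + 3*b^3 - 10*b^2 - 3*b + 8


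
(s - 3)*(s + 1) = s^2 - 2*s - 3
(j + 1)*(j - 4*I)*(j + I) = j^3 + j^2 - 3*I*j^2 + 4*j - 3*I*j + 4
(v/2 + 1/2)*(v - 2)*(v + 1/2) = v^3/2 - v^2/4 - 5*v/4 - 1/2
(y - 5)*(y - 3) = y^2 - 8*y + 15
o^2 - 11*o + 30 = (o - 6)*(o - 5)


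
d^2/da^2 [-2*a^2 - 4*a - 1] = -4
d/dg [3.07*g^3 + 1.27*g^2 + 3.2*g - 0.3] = 9.21*g^2 + 2.54*g + 3.2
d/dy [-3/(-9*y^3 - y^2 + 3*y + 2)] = 3*(-27*y^2 - 2*y + 3)/(9*y^3 + y^2 - 3*y - 2)^2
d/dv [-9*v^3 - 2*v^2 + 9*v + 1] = -27*v^2 - 4*v + 9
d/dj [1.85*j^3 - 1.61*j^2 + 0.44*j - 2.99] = 5.55*j^2 - 3.22*j + 0.44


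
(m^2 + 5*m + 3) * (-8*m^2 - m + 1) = -8*m^4 - 41*m^3 - 28*m^2 + 2*m + 3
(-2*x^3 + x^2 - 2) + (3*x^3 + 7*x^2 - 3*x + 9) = x^3 + 8*x^2 - 3*x + 7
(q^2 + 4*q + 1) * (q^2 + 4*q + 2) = q^4 + 8*q^3 + 19*q^2 + 12*q + 2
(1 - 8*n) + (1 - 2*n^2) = -2*n^2 - 8*n + 2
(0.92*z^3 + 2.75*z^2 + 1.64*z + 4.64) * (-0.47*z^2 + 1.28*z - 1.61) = -0.4324*z^5 - 0.1149*z^4 + 1.268*z^3 - 4.5091*z^2 + 3.2988*z - 7.4704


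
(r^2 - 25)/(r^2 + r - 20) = (r - 5)/(r - 4)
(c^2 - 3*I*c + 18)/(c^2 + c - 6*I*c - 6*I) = (c + 3*I)/(c + 1)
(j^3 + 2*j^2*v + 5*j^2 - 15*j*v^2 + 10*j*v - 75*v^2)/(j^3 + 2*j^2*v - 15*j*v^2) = (j + 5)/j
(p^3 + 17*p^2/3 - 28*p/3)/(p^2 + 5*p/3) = (3*p^2 + 17*p - 28)/(3*p + 5)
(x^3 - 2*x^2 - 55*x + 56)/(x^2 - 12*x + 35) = (x^3 - 2*x^2 - 55*x + 56)/(x^2 - 12*x + 35)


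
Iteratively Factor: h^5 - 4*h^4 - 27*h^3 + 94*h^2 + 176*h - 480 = (h + 4)*(h^4 - 8*h^3 + 5*h^2 + 74*h - 120) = (h + 3)*(h + 4)*(h^3 - 11*h^2 + 38*h - 40) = (h - 4)*(h + 3)*(h + 4)*(h^2 - 7*h + 10) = (h - 4)*(h - 2)*(h + 3)*(h + 4)*(h - 5)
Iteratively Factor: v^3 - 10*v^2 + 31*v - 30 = (v - 2)*(v^2 - 8*v + 15) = (v - 5)*(v - 2)*(v - 3)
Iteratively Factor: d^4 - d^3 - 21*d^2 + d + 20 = (d + 1)*(d^3 - 2*d^2 - 19*d + 20) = (d - 5)*(d + 1)*(d^2 + 3*d - 4) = (d - 5)*(d - 1)*(d + 1)*(d + 4)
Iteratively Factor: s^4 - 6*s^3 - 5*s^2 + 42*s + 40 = (s + 2)*(s^3 - 8*s^2 + 11*s + 20) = (s - 4)*(s + 2)*(s^2 - 4*s - 5) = (s - 5)*(s - 4)*(s + 2)*(s + 1)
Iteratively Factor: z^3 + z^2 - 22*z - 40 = (z + 2)*(z^2 - z - 20) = (z - 5)*(z + 2)*(z + 4)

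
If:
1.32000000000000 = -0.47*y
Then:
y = -2.81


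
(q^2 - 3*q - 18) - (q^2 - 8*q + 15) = 5*q - 33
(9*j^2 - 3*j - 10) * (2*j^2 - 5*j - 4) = 18*j^4 - 51*j^3 - 41*j^2 + 62*j + 40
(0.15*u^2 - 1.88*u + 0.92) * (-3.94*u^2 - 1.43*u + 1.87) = -0.591*u^4 + 7.1927*u^3 - 0.6559*u^2 - 4.8312*u + 1.7204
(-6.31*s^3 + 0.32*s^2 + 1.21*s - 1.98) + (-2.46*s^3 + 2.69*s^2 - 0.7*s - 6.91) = -8.77*s^3 + 3.01*s^2 + 0.51*s - 8.89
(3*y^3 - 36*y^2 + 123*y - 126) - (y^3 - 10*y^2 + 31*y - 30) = 2*y^3 - 26*y^2 + 92*y - 96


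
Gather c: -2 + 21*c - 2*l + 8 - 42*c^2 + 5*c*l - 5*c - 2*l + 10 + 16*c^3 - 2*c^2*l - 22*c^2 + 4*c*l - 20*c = 16*c^3 + c^2*(-2*l - 64) + c*(9*l - 4) - 4*l + 16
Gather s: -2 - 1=-3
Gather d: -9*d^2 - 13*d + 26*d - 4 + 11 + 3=-9*d^2 + 13*d + 10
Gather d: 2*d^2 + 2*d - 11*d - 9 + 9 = 2*d^2 - 9*d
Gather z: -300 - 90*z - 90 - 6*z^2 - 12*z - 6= -6*z^2 - 102*z - 396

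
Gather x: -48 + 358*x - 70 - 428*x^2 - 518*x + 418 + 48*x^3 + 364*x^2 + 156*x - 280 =48*x^3 - 64*x^2 - 4*x + 20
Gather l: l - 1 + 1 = l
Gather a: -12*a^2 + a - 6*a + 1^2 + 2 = -12*a^2 - 5*a + 3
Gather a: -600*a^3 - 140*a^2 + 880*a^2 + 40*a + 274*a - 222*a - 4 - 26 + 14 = -600*a^3 + 740*a^2 + 92*a - 16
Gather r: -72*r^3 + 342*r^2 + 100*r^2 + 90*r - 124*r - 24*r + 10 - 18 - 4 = -72*r^3 + 442*r^2 - 58*r - 12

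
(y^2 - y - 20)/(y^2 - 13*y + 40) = (y + 4)/(y - 8)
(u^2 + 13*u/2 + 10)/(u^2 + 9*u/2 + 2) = (2*u + 5)/(2*u + 1)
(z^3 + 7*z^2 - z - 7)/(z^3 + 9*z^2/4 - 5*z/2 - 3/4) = 4*(z^2 + 8*z + 7)/(4*z^2 + 13*z + 3)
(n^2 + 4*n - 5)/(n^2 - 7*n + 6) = (n + 5)/(n - 6)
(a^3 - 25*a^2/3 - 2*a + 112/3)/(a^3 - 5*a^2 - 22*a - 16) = (a - 7/3)/(a + 1)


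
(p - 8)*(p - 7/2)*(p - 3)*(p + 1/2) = p^4 - 14*p^3 + 221*p^2/4 - 211*p/4 - 42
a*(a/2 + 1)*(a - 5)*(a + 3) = a^4/2 - 19*a^2/2 - 15*a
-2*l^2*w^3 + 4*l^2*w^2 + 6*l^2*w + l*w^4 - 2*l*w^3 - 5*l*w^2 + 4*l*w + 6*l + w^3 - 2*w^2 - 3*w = (-2*l + w)*(w - 3)*(w + 1)*(l*w + 1)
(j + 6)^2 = j^2 + 12*j + 36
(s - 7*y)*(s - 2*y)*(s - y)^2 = s^4 - 11*s^3*y + 33*s^2*y^2 - 37*s*y^3 + 14*y^4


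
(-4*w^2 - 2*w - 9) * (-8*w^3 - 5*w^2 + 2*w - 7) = 32*w^5 + 36*w^4 + 74*w^3 + 69*w^2 - 4*w + 63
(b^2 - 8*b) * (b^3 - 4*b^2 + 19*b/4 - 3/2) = b^5 - 12*b^4 + 147*b^3/4 - 79*b^2/2 + 12*b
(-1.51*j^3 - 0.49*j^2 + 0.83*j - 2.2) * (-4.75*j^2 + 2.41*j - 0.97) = 7.1725*j^5 - 1.3116*j^4 - 3.6587*j^3 + 12.9256*j^2 - 6.1071*j + 2.134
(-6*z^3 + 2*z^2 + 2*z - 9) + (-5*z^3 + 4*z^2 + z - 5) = -11*z^3 + 6*z^2 + 3*z - 14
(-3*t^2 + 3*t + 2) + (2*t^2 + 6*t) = -t^2 + 9*t + 2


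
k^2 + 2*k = k*(k + 2)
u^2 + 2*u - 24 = (u - 4)*(u + 6)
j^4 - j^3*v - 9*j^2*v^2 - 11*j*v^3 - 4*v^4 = (j - 4*v)*(j + v)^3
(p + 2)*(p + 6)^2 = p^3 + 14*p^2 + 60*p + 72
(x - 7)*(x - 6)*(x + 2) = x^3 - 11*x^2 + 16*x + 84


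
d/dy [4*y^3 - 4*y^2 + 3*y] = 12*y^2 - 8*y + 3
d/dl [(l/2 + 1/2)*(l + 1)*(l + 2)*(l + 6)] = 2*l^3 + 15*l^2 + 29*l + 16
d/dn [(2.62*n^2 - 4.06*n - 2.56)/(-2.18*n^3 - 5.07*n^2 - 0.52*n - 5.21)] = (5.7116*n^4 - 17.7016*n^3 - 38.689*n^2 - 53.2588*n + 19.8214)/(4.7524*n^6 + 22.1052*n^5 + 27.9721*n^4 + 27.9884*n^3 + 53.0998*n^2 + 5.4184*n + 27.1441)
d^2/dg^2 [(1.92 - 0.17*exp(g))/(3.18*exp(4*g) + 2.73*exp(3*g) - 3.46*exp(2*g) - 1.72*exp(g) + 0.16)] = (-15.471972*exp(8*g) + 294.41871*exp(7*g) + 382.043604*exp(6*g) - 128.26953*exp(5*g) - 192.318932*exp(4*g) + 60.25748*exp(3*g) + 26.166336*exp(2*g) + 9.884992*exp(g) + 0.524032)*exp(g)/(32.157432*exp(12*g) + 82.820556*exp(11*g) - 33.866046*exp(10*g) - 212.059431*exp(9*g) - 47.890134*exp(8*g) + 181.47348*exp(7*g) + 77.29676*exp(6*g) - 51.862944*exp(5*g) - 29.225376*exp(4*g) + 0.834368*exp(3*g) + 1.154304*exp(2*g) - 0.132096*exp(g) + 0.004096)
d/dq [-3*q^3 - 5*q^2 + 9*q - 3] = -9*q^2 - 10*q + 9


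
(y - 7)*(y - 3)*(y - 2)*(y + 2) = y^4 - 10*y^3 + 17*y^2 + 40*y - 84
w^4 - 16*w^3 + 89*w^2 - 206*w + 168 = (w - 7)*(w - 4)*(w - 3)*(w - 2)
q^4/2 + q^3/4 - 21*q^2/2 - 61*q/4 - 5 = (q/2 + 1/2)*(q - 5)*(q + 1/2)*(q + 4)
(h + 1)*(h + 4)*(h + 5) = h^3 + 10*h^2 + 29*h + 20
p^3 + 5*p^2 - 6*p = p*(p - 1)*(p + 6)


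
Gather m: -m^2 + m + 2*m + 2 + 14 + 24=-m^2 + 3*m + 40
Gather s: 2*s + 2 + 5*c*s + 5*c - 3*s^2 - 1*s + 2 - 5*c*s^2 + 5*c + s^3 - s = 5*c*s + 10*c + s^3 + s^2*(-5*c - 3) + 4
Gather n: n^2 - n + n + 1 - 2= n^2 - 1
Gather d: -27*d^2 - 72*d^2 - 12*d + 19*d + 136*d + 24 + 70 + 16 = -99*d^2 + 143*d + 110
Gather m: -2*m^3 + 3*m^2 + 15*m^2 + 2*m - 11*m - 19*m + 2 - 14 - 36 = -2*m^3 + 18*m^2 - 28*m - 48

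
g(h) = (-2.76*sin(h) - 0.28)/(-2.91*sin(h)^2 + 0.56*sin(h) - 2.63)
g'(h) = (5.82*sin(h)*cos(h) - 0.56*cos(h))*(-2.76*sin(h) - 0.28)/(-2.91*sin(h)^2 + 0.56*sin(h) - 2.63)^2 - 2.76*cos(h)/(-2.91*sin(h)^2 + 0.56*sin(h) - 2.63) = (-8.0316*sin(h)^2 - 1.6296*sin(h) + 7.4156)*cos(h)/(8.4681*sin(h)^4 - 3.2592*sin(h)^3 + 15.6202*sin(h)^2 - 2.9456*sin(h) + 6.9169)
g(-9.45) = 0.13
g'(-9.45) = -1.08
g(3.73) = -0.33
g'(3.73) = -0.33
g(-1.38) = -0.41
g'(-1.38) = 0.01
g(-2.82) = -0.19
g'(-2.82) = -0.70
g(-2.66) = -0.28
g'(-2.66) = -0.46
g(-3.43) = 0.39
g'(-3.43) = -0.83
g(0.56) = 0.55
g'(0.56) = 0.36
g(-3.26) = 0.23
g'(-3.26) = -1.04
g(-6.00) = 0.39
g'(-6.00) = 0.83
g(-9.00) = -0.26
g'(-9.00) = -0.54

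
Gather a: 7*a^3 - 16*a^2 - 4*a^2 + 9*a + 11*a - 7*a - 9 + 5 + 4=7*a^3 - 20*a^2 + 13*a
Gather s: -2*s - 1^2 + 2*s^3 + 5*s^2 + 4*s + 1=2*s^3 + 5*s^2 + 2*s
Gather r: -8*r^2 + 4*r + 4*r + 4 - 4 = -8*r^2 + 8*r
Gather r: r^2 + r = r^2 + r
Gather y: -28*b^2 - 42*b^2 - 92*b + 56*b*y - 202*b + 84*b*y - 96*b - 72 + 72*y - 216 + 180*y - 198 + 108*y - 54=-70*b^2 - 390*b + y*(140*b + 360) - 540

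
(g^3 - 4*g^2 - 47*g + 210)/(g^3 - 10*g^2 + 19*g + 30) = (g + 7)/(g + 1)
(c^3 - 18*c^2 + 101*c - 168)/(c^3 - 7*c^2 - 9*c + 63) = (c - 8)/(c + 3)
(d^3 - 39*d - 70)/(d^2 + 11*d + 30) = (d^2 - 5*d - 14)/(d + 6)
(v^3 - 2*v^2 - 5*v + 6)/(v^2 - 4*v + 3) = v + 2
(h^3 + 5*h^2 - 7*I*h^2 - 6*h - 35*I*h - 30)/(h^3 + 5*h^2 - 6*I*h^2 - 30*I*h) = (h - I)/h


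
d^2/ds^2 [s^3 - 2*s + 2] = 6*s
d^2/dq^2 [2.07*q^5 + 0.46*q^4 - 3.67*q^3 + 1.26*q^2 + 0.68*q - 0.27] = 41.4*q^3 + 5.52*q^2 - 22.02*q + 2.52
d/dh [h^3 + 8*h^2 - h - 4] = 3*h^2 + 16*h - 1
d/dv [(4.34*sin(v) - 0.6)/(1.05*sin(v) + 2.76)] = 12.6084*cos(v)/(1.05*sin(v) + 2.76)^2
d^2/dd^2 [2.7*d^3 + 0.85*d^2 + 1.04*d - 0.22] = 16.2*d + 1.7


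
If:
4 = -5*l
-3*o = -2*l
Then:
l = -4/5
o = -8/15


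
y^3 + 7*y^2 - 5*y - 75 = (y - 3)*(y + 5)^2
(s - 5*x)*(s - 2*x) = s^2 - 7*s*x + 10*x^2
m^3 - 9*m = m*(m - 3)*(m + 3)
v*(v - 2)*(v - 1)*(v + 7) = v^4 + 4*v^3 - 19*v^2 + 14*v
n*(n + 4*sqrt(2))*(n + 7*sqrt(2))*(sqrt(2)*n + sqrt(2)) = sqrt(2)*n^4 + sqrt(2)*n^3 + 22*n^3 + 22*n^2 + 56*sqrt(2)*n^2 + 56*sqrt(2)*n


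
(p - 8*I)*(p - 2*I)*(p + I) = p^3 - 9*I*p^2 - 6*p - 16*I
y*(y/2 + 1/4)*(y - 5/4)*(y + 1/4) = y^4/2 - y^3/4 - 13*y^2/32 - 5*y/64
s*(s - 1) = s^2 - s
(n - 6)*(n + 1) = n^2 - 5*n - 6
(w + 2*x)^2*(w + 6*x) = w^3 + 10*w^2*x + 28*w*x^2 + 24*x^3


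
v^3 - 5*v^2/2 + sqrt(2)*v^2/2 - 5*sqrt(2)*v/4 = v*(v - 5/2)*(v + sqrt(2)/2)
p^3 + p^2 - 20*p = p*(p - 4)*(p + 5)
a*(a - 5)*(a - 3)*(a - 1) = a^4 - 9*a^3 + 23*a^2 - 15*a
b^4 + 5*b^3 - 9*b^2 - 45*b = b*(b - 3)*(b + 3)*(b + 5)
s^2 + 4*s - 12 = (s - 2)*(s + 6)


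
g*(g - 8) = g^2 - 8*g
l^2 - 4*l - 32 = (l - 8)*(l + 4)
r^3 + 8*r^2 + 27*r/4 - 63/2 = (r - 3/2)*(r + 7/2)*(r + 6)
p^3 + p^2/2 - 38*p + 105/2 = (p - 5)*(p - 3/2)*(p + 7)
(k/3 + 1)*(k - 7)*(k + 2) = k^3/3 - 2*k^2/3 - 29*k/3 - 14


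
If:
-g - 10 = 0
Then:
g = -10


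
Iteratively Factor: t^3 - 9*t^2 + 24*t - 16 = (t - 1)*(t^2 - 8*t + 16) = (t - 4)*(t - 1)*(t - 4)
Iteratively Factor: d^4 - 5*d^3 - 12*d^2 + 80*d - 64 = (d - 1)*(d^3 - 4*d^2 - 16*d + 64) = (d - 4)*(d - 1)*(d^2 - 16) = (d - 4)*(d - 1)*(d + 4)*(d - 4)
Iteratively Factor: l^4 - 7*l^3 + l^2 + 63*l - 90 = (l - 2)*(l^3 - 5*l^2 - 9*l + 45) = (l - 3)*(l - 2)*(l^2 - 2*l - 15) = (l - 5)*(l - 3)*(l - 2)*(l + 3)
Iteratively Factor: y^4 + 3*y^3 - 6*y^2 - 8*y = (y + 4)*(y^3 - y^2 - 2*y) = y*(y + 4)*(y^2 - y - 2) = y*(y - 2)*(y + 4)*(y + 1)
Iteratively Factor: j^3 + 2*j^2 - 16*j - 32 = (j - 4)*(j^2 + 6*j + 8) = (j - 4)*(j + 2)*(j + 4)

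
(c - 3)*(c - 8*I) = c^2 - 3*c - 8*I*c + 24*I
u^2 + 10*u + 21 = (u + 3)*(u + 7)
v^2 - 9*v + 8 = (v - 8)*(v - 1)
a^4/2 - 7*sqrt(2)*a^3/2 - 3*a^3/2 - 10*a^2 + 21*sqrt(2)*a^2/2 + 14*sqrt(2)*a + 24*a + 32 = (a/2 + sqrt(2)/2)*(a - 4)*(a + 1)*(a - 8*sqrt(2))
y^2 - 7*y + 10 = (y - 5)*(y - 2)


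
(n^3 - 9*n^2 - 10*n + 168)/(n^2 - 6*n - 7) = (n^2 - 2*n - 24)/(n + 1)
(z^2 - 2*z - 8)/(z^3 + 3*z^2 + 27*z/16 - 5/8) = 16*(z - 4)/(16*z^2 + 16*z - 5)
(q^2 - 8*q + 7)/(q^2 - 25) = (q^2 - 8*q + 7)/(q^2 - 25)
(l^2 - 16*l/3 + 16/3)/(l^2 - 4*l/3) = (l - 4)/l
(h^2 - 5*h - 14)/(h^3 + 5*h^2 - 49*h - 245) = (h + 2)/(h^2 + 12*h + 35)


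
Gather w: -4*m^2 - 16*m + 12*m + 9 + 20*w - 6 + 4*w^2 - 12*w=-4*m^2 - 4*m + 4*w^2 + 8*w + 3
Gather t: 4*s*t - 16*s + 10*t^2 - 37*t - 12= -16*s + 10*t^2 + t*(4*s - 37) - 12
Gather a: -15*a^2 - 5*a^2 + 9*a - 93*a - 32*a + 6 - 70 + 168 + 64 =-20*a^2 - 116*a + 168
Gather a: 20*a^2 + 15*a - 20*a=20*a^2 - 5*a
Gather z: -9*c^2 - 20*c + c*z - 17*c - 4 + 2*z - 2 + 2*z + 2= -9*c^2 - 37*c + z*(c + 4) - 4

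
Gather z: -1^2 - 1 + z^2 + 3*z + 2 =z^2 + 3*z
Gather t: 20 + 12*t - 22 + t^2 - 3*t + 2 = t^2 + 9*t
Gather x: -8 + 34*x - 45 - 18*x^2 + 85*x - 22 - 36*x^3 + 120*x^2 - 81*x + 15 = -36*x^3 + 102*x^2 + 38*x - 60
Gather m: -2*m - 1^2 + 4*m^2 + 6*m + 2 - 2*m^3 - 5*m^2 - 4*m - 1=-2*m^3 - m^2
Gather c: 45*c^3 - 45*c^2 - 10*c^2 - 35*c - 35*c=45*c^3 - 55*c^2 - 70*c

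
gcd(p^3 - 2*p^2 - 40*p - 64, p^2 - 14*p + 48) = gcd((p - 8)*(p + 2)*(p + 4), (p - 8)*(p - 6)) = p - 8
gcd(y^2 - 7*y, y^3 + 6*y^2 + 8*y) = y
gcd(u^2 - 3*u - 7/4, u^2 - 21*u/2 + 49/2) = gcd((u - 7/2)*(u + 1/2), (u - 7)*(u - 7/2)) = u - 7/2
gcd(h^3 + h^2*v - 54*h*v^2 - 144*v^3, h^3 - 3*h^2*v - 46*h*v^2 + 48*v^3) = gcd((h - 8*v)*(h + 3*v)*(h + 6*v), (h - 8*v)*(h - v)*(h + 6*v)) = -h^2 + 2*h*v + 48*v^2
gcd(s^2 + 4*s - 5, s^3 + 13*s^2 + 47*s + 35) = s + 5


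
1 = 1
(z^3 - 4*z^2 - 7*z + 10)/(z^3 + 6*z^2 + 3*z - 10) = (z - 5)/(z + 5)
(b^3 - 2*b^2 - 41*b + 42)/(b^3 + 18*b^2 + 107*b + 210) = (b^2 - 8*b + 7)/(b^2 + 12*b + 35)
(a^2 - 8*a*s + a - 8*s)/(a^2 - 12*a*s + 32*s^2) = (-a - 1)/(-a + 4*s)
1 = 1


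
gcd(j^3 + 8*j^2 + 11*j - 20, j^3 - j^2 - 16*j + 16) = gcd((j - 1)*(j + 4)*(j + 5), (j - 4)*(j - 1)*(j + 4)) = j^2 + 3*j - 4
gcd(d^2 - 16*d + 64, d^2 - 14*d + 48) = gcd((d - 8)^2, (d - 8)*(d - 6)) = d - 8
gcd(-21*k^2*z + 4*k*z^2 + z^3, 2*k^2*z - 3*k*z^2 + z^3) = z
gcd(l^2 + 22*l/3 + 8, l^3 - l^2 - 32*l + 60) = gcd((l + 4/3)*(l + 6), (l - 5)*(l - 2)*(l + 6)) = l + 6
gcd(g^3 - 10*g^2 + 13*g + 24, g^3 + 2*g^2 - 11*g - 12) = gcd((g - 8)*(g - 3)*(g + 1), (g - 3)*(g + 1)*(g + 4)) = g^2 - 2*g - 3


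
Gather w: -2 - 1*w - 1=-w - 3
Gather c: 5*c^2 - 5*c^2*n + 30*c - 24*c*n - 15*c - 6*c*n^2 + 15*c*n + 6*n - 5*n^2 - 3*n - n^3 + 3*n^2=c^2*(5 - 5*n) + c*(-6*n^2 - 9*n + 15) - n^3 - 2*n^2 + 3*n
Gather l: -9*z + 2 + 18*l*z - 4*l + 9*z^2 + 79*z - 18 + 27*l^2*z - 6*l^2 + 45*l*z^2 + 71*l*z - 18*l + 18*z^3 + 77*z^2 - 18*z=l^2*(27*z - 6) + l*(45*z^2 + 89*z - 22) + 18*z^3 + 86*z^2 + 52*z - 16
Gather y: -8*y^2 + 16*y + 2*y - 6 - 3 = -8*y^2 + 18*y - 9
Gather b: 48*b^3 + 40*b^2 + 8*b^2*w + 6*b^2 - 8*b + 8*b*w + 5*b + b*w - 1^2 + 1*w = 48*b^3 + b^2*(8*w + 46) + b*(9*w - 3) + w - 1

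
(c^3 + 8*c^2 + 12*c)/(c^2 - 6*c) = (c^2 + 8*c + 12)/(c - 6)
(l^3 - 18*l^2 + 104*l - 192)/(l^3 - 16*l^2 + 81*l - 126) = (l^2 - 12*l + 32)/(l^2 - 10*l + 21)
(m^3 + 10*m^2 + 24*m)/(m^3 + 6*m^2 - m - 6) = m*(m + 4)/(m^2 - 1)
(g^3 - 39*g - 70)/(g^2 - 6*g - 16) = (g^2 - 2*g - 35)/(g - 8)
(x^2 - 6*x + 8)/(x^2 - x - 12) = (x - 2)/(x + 3)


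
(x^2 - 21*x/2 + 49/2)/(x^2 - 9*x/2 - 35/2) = (2*x - 7)/(2*x + 5)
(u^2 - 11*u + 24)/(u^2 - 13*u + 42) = (u^2 - 11*u + 24)/(u^2 - 13*u + 42)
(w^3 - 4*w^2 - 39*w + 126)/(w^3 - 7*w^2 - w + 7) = (w^2 + 3*w - 18)/(w^2 - 1)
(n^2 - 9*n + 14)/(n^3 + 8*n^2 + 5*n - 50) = (n - 7)/(n^2 + 10*n + 25)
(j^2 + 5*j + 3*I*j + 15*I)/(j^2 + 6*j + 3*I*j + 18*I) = (j + 5)/(j + 6)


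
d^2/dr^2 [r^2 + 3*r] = 2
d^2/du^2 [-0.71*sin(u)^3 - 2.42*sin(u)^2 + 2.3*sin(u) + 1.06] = -1.7675*sin(u) - 1.5975*sin(3*u) - 4.84*cos(2*u)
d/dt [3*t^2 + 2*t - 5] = 6*t + 2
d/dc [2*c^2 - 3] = 4*c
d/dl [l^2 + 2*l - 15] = 2*l + 2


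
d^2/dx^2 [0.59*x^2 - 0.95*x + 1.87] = 1.18000000000000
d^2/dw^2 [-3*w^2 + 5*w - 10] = -6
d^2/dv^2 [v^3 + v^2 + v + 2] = 6*v + 2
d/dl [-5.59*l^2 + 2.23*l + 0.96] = 2.23 - 11.18*l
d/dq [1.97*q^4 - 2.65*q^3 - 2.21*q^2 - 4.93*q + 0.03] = 7.88*q^3 - 7.95*q^2 - 4.42*q - 4.93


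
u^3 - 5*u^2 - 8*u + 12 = (u - 6)*(u - 1)*(u + 2)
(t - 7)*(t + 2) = t^2 - 5*t - 14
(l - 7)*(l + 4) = l^2 - 3*l - 28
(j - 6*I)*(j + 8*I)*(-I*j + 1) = -I*j^3 + 3*j^2 - 46*I*j + 48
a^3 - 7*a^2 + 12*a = a*(a - 4)*(a - 3)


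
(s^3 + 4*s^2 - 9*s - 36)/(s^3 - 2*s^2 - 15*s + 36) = (s + 3)/(s - 3)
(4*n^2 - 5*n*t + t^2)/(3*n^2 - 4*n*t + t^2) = (-4*n + t)/(-3*n + t)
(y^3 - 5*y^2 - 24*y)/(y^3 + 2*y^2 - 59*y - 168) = y/(y + 7)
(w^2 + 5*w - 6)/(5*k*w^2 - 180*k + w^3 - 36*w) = (w - 1)/(5*k*w - 30*k + w^2 - 6*w)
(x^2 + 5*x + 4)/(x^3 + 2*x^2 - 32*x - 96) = (x + 1)/(x^2 - 2*x - 24)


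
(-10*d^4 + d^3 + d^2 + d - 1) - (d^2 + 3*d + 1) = -10*d^4 + d^3 - 2*d - 2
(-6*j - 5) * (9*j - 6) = -54*j^2 - 9*j + 30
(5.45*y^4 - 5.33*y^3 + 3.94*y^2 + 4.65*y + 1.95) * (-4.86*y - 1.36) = -26.487*y^5 + 18.4918*y^4 - 11.8996*y^3 - 27.9574*y^2 - 15.801*y - 2.652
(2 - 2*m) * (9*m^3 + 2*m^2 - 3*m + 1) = -18*m^4 + 14*m^3 + 10*m^2 - 8*m + 2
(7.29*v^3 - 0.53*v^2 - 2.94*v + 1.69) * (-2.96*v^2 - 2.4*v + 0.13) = -21.5784*v^5 - 15.9272*v^4 + 10.9221*v^3 + 1.9847*v^2 - 4.4382*v + 0.2197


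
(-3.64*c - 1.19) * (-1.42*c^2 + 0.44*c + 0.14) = 5.1688*c^3 + 0.0881999999999996*c^2 - 1.0332*c - 0.1666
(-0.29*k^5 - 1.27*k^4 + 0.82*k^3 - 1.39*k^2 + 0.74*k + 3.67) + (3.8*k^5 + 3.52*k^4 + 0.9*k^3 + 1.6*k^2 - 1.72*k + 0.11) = 3.51*k^5 + 2.25*k^4 + 1.72*k^3 + 0.21*k^2 - 0.98*k + 3.78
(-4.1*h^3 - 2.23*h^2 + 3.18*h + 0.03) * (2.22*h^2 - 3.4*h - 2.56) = -9.102*h^5 + 8.9894*h^4 + 25.1376*h^3 - 5.0366*h^2 - 8.2428*h - 0.0768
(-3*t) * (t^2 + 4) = -3*t^3 - 12*t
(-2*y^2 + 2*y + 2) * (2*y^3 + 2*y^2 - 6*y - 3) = -4*y^5 + 20*y^3 - 2*y^2 - 18*y - 6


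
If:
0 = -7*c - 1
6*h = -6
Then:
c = -1/7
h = -1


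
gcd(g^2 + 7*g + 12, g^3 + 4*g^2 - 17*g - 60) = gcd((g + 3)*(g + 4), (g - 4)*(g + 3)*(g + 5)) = g + 3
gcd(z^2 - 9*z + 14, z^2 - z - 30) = 1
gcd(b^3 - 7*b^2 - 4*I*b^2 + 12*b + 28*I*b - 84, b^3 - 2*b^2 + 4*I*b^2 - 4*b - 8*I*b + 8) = b + 2*I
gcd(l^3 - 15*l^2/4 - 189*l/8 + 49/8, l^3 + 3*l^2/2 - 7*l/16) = l - 1/4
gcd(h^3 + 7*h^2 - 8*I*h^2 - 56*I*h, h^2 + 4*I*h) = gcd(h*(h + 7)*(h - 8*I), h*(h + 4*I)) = h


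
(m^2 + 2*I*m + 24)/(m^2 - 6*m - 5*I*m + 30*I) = (m^2 + 2*I*m + 24)/(m^2 - 6*m - 5*I*m + 30*I)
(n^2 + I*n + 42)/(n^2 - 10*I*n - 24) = (n + 7*I)/(n - 4*I)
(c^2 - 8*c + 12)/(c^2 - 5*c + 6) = (c - 6)/(c - 3)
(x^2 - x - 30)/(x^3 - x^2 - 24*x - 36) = (x + 5)/(x^2 + 5*x + 6)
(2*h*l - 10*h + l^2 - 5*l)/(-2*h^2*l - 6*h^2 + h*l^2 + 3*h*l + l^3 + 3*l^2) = (5 - l)/(h*l + 3*h - l^2 - 3*l)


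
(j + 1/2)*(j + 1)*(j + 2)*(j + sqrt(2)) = j^4 + sqrt(2)*j^3 + 7*j^3/2 + 7*j^2/2 + 7*sqrt(2)*j^2/2 + j + 7*sqrt(2)*j/2 + sqrt(2)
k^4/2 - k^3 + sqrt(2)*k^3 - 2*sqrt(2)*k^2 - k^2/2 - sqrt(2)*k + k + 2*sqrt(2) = (k/2 + sqrt(2))*(k - 2)*(k - 1)*(k + 1)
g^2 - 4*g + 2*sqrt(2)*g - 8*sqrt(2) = (g - 4)*(g + 2*sqrt(2))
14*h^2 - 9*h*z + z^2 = (-7*h + z)*(-2*h + z)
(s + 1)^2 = s^2 + 2*s + 1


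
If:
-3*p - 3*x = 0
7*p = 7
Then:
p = 1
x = -1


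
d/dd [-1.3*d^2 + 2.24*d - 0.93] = 2.24 - 2.6*d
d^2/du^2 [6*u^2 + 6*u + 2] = 12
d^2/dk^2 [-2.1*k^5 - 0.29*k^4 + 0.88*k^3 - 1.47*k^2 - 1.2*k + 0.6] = -42.0*k^3 - 3.48*k^2 + 5.28*k - 2.94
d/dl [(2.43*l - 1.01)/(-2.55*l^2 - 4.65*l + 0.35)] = (6.1965*l^2 - 5.151*l - 3.846)/(6.5025*l^4 + 23.715*l^3 + 19.8375*l^2 - 3.255*l + 0.1225)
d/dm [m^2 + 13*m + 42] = 2*m + 13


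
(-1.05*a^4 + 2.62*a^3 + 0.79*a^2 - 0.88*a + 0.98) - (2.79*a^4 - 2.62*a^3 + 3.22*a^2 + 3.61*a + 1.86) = -3.84*a^4 + 5.24*a^3 - 2.43*a^2 - 4.49*a - 0.88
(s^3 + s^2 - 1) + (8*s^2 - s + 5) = s^3 + 9*s^2 - s + 4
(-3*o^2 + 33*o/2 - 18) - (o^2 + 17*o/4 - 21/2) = -4*o^2 + 49*o/4 - 15/2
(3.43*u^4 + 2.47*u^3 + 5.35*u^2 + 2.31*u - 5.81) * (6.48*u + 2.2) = 22.2264*u^5 + 23.5516*u^4 + 40.102*u^3 + 26.7388*u^2 - 32.5668*u - 12.782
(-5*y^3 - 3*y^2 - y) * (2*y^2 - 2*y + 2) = -10*y^5 + 4*y^4 - 6*y^3 - 4*y^2 - 2*y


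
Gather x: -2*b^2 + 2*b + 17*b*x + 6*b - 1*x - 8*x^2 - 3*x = -2*b^2 + 8*b - 8*x^2 + x*(17*b - 4)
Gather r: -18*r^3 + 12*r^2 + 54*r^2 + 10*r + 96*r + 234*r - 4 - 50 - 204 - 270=-18*r^3 + 66*r^2 + 340*r - 528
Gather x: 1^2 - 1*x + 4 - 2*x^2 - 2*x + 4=-2*x^2 - 3*x + 9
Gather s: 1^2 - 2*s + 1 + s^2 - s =s^2 - 3*s + 2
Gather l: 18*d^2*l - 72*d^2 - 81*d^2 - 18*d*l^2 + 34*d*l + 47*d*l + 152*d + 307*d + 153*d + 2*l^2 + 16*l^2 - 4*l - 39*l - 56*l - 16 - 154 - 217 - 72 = -153*d^2 + 612*d + l^2*(18 - 18*d) + l*(18*d^2 + 81*d - 99) - 459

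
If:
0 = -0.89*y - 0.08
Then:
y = -0.09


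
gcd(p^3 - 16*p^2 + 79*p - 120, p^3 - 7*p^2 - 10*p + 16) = p - 8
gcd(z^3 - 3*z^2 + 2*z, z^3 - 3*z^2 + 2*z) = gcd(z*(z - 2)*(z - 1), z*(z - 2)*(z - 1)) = z^3 - 3*z^2 + 2*z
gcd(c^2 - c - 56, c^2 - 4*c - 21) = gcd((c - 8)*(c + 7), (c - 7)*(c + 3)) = 1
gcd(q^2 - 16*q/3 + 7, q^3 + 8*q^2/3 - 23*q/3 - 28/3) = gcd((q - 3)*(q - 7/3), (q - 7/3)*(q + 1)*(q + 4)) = q - 7/3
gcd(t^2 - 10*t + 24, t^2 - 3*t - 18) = t - 6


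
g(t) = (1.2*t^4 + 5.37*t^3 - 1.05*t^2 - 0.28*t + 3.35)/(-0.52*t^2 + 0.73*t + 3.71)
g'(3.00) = 597.43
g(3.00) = 192.83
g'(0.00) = -0.25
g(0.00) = 0.90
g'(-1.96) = 903.28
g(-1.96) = -81.18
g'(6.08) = -21.88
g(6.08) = -253.71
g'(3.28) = 3951.18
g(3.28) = 626.47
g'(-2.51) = 46.21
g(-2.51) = 28.50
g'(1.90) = 33.15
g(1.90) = 15.99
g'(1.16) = 7.25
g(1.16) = 3.15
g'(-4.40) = 10.56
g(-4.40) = 2.45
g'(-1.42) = 20.61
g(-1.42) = -5.46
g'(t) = (1.04*t - 0.73)*(1.2*t^4 + 5.37*t^3 - 1.05*t^2 - 0.28*t + 3.35)/(-0.52*t^2 + 0.73*t + 3.71)^2 + (4.8*t^3 + 16.11*t^2 - 2.1*t - 0.28)/(-0.52*t^2 + 0.73*t + 3.71) = (-1.248*t^5 - 0.164400000000001*t^4 + 25.6482*t^3 + 58.856*t^2 - 4.307*t - 3.4843)/(0.2704*t^4 - 0.7592*t^3 - 3.3255*t^2 + 5.4166*t + 13.7641)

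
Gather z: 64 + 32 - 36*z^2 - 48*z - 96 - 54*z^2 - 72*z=-90*z^2 - 120*z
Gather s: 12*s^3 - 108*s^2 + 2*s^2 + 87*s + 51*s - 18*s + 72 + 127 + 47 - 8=12*s^3 - 106*s^2 + 120*s + 238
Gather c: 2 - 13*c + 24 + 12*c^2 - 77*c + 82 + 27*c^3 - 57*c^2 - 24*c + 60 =27*c^3 - 45*c^2 - 114*c + 168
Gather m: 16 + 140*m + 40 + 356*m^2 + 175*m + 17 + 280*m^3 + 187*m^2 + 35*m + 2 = 280*m^3 + 543*m^2 + 350*m + 75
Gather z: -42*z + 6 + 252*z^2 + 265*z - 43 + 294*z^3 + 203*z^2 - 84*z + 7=294*z^3 + 455*z^2 + 139*z - 30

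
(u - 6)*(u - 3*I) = u^2 - 6*u - 3*I*u + 18*I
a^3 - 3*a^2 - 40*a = a*(a - 8)*(a + 5)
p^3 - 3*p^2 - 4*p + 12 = (p - 3)*(p - 2)*(p + 2)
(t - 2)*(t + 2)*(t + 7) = t^3 + 7*t^2 - 4*t - 28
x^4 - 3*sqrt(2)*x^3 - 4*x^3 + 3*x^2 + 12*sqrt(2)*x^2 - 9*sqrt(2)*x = x*(x - 3)*(x - 1)*(x - 3*sqrt(2))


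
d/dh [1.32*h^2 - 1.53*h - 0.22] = 2.64*h - 1.53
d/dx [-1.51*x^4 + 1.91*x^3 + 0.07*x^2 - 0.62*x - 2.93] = -6.04*x^3 + 5.73*x^2 + 0.14*x - 0.62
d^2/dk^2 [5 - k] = 0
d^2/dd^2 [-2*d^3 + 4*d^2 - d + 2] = 8 - 12*d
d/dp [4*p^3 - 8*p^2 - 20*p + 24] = 12*p^2 - 16*p - 20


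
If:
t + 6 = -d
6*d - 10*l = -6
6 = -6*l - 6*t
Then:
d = -11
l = -6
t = 5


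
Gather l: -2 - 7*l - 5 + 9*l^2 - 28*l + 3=9*l^2 - 35*l - 4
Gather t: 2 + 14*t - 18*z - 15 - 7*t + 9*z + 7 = 7*t - 9*z - 6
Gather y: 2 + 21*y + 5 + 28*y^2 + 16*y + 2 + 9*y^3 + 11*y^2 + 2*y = 9*y^3 + 39*y^2 + 39*y + 9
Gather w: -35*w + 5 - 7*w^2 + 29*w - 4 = -7*w^2 - 6*w + 1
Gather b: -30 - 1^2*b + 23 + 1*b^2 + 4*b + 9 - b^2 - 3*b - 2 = 0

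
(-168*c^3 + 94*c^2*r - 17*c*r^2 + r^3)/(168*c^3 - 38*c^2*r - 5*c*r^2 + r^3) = (-6*c + r)/(6*c + r)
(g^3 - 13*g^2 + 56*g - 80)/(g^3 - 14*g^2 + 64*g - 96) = (g - 5)/(g - 6)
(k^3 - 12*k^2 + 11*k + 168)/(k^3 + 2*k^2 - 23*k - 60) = (k^2 - 15*k + 56)/(k^2 - k - 20)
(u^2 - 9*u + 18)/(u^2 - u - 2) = (-u^2 + 9*u - 18)/(-u^2 + u + 2)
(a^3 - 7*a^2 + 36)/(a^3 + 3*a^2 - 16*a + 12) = (a^3 - 7*a^2 + 36)/(a^3 + 3*a^2 - 16*a + 12)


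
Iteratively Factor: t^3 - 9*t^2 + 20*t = (t - 5)*(t^2 - 4*t) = (t - 5)*(t - 4)*(t)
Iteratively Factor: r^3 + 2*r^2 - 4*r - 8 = (r - 2)*(r^2 + 4*r + 4) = (r - 2)*(r + 2)*(r + 2)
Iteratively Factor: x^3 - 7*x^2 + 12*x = (x)*(x^2 - 7*x + 12) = x*(x - 3)*(x - 4)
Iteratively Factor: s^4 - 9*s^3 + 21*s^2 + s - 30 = (s - 5)*(s^3 - 4*s^2 + s + 6) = (s - 5)*(s - 3)*(s^2 - s - 2) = (s - 5)*(s - 3)*(s + 1)*(s - 2)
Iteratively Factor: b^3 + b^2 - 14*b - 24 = (b + 2)*(b^2 - b - 12) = (b - 4)*(b + 2)*(b + 3)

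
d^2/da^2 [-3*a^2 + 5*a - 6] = -6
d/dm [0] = 0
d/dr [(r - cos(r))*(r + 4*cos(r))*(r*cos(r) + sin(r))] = -r^3*sin(r) - 3*r^2*sin(2*r) + 4*r^2*cos(r) + 5*r*sin(r) + 3*r*sin(3*r) + 6*r*cos(2*r) + 3*r + 3*sin(2*r)/2 - 4*cos(r) - 4*cos(3*r)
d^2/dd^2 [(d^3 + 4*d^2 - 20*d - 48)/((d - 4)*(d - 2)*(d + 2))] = 16/(d^3 - 6*d^2 + 12*d - 8)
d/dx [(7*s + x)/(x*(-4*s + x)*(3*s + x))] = 2*(42*s^3 + 7*s^2*x - 10*s*x^2 - x^3)/(x^2*(144*s^4 + 24*s^3*x - 23*s^2*x^2 - 2*s*x^3 + x^4))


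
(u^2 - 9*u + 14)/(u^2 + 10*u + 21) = (u^2 - 9*u + 14)/(u^2 + 10*u + 21)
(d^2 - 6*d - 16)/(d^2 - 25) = (d^2 - 6*d - 16)/(d^2 - 25)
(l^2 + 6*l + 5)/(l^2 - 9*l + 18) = (l^2 + 6*l + 5)/(l^2 - 9*l + 18)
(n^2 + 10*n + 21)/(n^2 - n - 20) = (n^2 + 10*n + 21)/(n^2 - n - 20)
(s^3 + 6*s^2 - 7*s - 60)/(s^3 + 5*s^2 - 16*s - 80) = (s - 3)/(s - 4)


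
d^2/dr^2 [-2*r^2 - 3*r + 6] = -4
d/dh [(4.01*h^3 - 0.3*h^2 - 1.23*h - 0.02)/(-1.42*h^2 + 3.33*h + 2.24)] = (-5.6942*h^4 + 26.7066*h^3 + 24.2016*h^2 - 1.4008*h - 2.6886)/(2.0164*h^4 - 9.4572*h^3 + 4.7273*h^2 + 14.9184*h + 5.0176)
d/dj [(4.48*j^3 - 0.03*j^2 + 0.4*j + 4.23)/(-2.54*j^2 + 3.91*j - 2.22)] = (-11.3792*j^4 + 35.0336*j^3 - 28.9381*j^2 + 21.6216*j - 17.4273)/(6.4516*j^4 - 19.8628*j^3 + 26.5657*j^2 - 17.3604*j + 4.9284)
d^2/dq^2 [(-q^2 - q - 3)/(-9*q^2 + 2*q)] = 6*(33*q^3 + 243*q^2 - 54*q + 4)/(q^3*(729*q^3 - 486*q^2 + 108*q - 8))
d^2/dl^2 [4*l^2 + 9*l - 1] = 8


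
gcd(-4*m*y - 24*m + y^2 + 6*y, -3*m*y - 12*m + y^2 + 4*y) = 1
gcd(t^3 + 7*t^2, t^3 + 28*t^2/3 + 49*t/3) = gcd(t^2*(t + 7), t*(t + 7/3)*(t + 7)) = t^2 + 7*t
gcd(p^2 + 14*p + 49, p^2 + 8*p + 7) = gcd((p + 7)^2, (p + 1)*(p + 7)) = p + 7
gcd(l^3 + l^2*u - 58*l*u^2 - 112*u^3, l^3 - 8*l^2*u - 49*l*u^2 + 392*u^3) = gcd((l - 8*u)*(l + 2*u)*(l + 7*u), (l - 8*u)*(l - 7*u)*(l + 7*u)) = -l^2 + l*u + 56*u^2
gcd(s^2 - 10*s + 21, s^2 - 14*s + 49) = s - 7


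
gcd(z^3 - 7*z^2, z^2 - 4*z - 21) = z - 7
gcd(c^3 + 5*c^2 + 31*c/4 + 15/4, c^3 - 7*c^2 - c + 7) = c + 1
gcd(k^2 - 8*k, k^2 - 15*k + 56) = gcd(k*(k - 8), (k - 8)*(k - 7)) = k - 8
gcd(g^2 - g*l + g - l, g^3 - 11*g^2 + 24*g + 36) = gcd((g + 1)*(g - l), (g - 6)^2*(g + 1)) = g + 1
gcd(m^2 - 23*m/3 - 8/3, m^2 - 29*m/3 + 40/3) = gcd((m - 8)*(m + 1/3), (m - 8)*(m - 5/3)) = m - 8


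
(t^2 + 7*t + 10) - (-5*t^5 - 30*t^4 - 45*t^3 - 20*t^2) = 5*t^5 + 30*t^4 + 45*t^3 + 21*t^2 + 7*t + 10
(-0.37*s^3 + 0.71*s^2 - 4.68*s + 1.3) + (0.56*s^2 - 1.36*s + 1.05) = -0.37*s^3 + 1.27*s^2 - 6.04*s + 2.35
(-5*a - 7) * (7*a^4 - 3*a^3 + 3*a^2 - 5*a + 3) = -35*a^5 - 34*a^4 + 6*a^3 + 4*a^2 + 20*a - 21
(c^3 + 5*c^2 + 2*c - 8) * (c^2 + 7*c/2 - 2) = c^5 + 17*c^4/2 + 35*c^3/2 - 11*c^2 - 32*c + 16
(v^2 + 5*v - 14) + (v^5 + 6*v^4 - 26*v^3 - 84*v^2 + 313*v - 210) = v^5 + 6*v^4 - 26*v^3 - 83*v^2 + 318*v - 224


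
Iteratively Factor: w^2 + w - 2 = (w - 1)*(w + 2)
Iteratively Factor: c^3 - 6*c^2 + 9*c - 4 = (c - 1)*(c^2 - 5*c + 4) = (c - 1)^2*(c - 4)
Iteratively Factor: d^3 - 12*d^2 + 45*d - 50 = (d - 2)*(d^2 - 10*d + 25) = (d - 5)*(d - 2)*(d - 5)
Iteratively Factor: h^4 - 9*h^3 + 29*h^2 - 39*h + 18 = (h - 2)*(h^3 - 7*h^2 + 15*h - 9) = (h - 3)*(h - 2)*(h^2 - 4*h + 3) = (h - 3)^2*(h - 2)*(h - 1)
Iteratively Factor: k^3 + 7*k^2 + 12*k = (k + 3)*(k^2 + 4*k) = (k + 3)*(k + 4)*(k)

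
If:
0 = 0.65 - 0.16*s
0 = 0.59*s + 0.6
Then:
No Solution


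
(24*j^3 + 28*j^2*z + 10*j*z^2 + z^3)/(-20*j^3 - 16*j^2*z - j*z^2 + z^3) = (6*j + z)/(-5*j + z)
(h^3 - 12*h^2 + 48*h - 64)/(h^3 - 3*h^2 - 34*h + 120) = (h^2 - 8*h + 16)/(h^2 + h - 30)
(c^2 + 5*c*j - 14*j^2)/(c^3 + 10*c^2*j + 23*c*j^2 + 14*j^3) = (c - 2*j)/(c^2 + 3*c*j + 2*j^2)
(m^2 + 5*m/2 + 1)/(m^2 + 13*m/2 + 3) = (m + 2)/(m + 6)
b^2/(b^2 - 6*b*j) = b/(b - 6*j)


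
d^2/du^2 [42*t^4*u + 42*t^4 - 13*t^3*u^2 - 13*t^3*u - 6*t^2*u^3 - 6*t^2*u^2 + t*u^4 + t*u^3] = 2*t*(-13*t^2 - 18*t*u - 6*t + 6*u^2 + 3*u)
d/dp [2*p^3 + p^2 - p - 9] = 6*p^2 + 2*p - 1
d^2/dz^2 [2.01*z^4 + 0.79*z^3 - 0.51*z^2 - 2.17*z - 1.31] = 24.12*z^2 + 4.74*z - 1.02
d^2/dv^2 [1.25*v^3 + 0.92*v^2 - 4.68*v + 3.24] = 7.5*v + 1.84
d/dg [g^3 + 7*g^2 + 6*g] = 3*g^2 + 14*g + 6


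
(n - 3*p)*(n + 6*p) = n^2 + 3*n*p - 18*p^2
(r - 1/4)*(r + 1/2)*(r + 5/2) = r^3 + 11*r^2/4 + r/2 - 5/16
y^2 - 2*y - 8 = (y - 4)*(y + 2)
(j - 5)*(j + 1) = j^2 - 4*j - 5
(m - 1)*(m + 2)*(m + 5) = m^3 + 6*m^2 + 3*m - 10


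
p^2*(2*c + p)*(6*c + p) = 12*c^2*p^2 + 8*c*p^3 + p^4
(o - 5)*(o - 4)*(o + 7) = o^3 - 2*o^2 - 43*o + 140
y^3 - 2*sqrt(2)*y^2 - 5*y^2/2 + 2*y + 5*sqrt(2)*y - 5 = (y - 5/2)*(y - sqrt(2))^2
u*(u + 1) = u^2 + u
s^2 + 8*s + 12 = (s + 2)*(s + 6)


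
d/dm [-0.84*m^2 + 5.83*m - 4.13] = 5.83 - 1.68*m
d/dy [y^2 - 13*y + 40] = 2*y - 13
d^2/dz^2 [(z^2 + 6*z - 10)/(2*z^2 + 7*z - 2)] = 4*(5*z^3 - 54*z^2 - 174*z - 221)/(8*z^6 + 84*z^5 + 270*z^4 + 175*z^3 - 270*z^2 + 84*z - 8)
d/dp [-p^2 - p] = -2*p - 1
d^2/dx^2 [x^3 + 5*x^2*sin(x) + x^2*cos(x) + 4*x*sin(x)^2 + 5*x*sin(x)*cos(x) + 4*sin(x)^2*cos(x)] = -5*x^2*sin(x) - x^2*cos(x) - 4*x*sin(x) - 10*x*sin(2*x) + 20*x*cos(x) + 8*x*cos(2*x) + 6*x + 8*sin(2*x) + 10*sqrt(2)*sin(x + pi/4) - 9*cos(x) + 10*cos(2*x) + 9*cos(3*x)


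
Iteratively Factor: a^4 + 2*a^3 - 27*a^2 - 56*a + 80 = (a + 4)*(a^3 - 2*a^2 - 19*a + 20) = (a - 1)*(a + 4)*(a^2 - a - 20) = (a - 1)*(a + 4)^2*(a - 5)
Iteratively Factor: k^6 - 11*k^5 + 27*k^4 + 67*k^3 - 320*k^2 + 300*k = (k + 3)*(k^5 - 14*k^4 + 69*k^3 - 140*k^2 + 100*k) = k*(k + 3)*(k^4 - 14*k^3 + 69*k^2 - 140*k + 100) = k*(k - 5)*(k + 3)*(k^3 - 9*k^2 + 24*k - 20) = k*(k - 5)^2*(k + 3)*(k^2 - 4*k + 4) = k*(k - 5)^2*(k - 2)*(k + 3)*(k - 2)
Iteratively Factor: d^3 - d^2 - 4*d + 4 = (d - 1)*(d^2 - 4) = (d - 2)*(d - 1)*(d + 2)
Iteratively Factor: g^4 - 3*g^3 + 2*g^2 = (g - 1)*(g^3 - 2*g^2) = g*(g - 1)*(g^2 - 2*g) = g^2*(g - 1)*(g - 2)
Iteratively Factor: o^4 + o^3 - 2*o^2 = (o)*(o^3 + o^2 - 2*o) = o*(o + 2)*(o^2 - o) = o^2*(o + 2)*(o - 1)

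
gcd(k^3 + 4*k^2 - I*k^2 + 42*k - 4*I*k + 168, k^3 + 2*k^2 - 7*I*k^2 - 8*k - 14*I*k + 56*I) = k^2 + k*(4 - 7*I) - 28*I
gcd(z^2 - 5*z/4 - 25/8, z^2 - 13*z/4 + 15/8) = z - 5/2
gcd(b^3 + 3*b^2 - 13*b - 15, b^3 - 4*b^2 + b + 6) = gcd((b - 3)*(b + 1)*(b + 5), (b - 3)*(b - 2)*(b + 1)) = b^2 - 2*b - 3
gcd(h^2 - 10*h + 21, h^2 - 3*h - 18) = 1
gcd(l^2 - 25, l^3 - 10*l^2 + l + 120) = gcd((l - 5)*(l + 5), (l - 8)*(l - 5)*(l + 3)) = l - 5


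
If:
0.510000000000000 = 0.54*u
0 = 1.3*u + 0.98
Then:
No Solution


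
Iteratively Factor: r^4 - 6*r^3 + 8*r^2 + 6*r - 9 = (r - 3)*(r^3 - 3*r^2 - r + 3) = (r - 3)^2*(r^2 - 1) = (r - 3)^2*(r - 1)*(r + 1)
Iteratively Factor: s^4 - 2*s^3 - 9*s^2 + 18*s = (s - 3)*(s^3 + s^2 - 6*s) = (s - 3)*(s - 2)*(s^2 + 3*s) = s*(s - 3)*(s - 2)*(s + 3)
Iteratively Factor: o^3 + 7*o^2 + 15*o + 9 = (o + 3)*(o^2 + 4*o + 3) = (o + 1)*(o + 3)*(o + 3)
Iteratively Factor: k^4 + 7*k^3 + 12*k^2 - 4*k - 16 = (k + 2)*(k^3 + 5*k^2 + 2*k - 8) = (k - 1)*(k + 2)*(k^2 + 6*k + 8) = (k - 1)*(k + 2)^2*(k + 4)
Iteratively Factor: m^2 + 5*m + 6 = (m + 3)*(m + 2)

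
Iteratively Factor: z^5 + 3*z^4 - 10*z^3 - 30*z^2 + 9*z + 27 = (z - 1)*(z^4 + 4*z^3 - 6*z^2 - 36*z - 27) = (z - 3)*(z - 1)*(z^3 + 7*z^2 + 15*z + 9) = (z - 3)*(z - 1)*(z + 3)*(z^2 + 4*z + 3) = (z - 3)*(z - 1)*(z + 3)^2*(z + 1)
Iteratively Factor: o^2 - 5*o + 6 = (o - 3)*(o - 2)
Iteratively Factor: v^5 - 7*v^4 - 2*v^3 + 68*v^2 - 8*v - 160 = (v - 4)*(v^4 - 3*v^3 - 14*v^2 + 12*v + 40) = (v - 5)*(v - 4)*(v^3 + 2*v^2 - 4*v - 8) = (v - 5)*(v - 4)*(v - 2)*(v^2 + 4*v + 4) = (v - 5)*(v - 4)*(v - 2)*(v + 2)*(v + 2)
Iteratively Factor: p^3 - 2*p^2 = (p)*(p^2 - 2*p) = p*(p - 2)*(p)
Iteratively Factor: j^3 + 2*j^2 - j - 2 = (j + 1)*(j^2 + j - 2) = (j + 1)*(j + 2)*(j - 1)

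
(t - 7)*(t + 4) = t^2 - 3*t - 28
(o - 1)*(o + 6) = o^2 + 5*o - 6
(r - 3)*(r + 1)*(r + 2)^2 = r^4 + 2*r^3 - 7*r^2 - 20*r - 12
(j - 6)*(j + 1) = j^2 - 5*j - 6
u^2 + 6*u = u*(u + 6)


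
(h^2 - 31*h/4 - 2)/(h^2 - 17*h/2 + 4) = (4*h + 1)/(2*(2*h - 1))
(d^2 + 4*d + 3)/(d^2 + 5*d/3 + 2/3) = 3*(d + 3)/(3*d + 2)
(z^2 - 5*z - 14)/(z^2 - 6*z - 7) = (z + 2)/(z + 1)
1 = 1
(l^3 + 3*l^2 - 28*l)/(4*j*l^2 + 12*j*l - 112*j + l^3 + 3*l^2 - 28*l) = l/(4*j + l)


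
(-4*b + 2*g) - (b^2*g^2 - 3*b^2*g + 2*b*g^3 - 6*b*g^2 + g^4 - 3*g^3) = -b^2*g^2 + 3*b^2*g - 2*b*g^3 + 6*b*g^2 - 4*b - g^4 + 3*g^3 + 2*g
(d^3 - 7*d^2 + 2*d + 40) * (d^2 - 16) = d^5 - 7*d^4 - 14*d^3 + 152*d^2 - 32*d - 640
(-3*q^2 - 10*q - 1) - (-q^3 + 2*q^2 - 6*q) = q^3 - 5*q^2 - 4*q - 1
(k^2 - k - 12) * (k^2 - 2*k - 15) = k^4 - 3*k^3 - 25*k^2 + 39*k + 180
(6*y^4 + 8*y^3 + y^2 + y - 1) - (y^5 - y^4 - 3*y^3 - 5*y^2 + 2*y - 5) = -y^5 + 7*y^4 + 11*y^3 + 6*y^2 - y + 4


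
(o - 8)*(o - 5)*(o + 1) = o^3 - 12*o^2 + 27*o + 40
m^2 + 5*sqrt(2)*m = m*(m + 5*sqrt(2))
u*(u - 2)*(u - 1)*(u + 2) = u^4 - u^3 - 4*u^2 + 4*u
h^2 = h^2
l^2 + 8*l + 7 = (l + 1)*(l + 7)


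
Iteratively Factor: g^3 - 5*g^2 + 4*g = (g - 4)*(g^2 - g) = g*(g - 4)*(g - 1)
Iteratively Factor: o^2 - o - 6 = (o - 3)*(o + 2)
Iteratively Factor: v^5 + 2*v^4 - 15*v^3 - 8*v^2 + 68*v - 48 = (v - 1)*(v^4 + 3*v^3 - 12*v^2 - 20*v + 48) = (v - 1)*(v + 4)*(v^3 - v^2 - 8*v + 12) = (v - 2)*(v - 1)*(v + 4)*(v^2 + v - 6) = (v - 2)^2*(v - 1)*(v + 4)*(v + 3)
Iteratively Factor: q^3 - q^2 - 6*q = (q + 2)*(q^2 - 3*q) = q*(q + 2)*(q - 3)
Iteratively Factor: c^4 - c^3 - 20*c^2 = (c + 4)*(c^3 - 5*c^2) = c*(c + 4)*(c^2 - 5*c) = c*(c - 5)*(c + 4)*(c)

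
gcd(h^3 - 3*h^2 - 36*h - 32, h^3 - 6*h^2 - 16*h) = h - 8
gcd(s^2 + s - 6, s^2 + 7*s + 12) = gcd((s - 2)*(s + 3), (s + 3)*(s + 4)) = s + 3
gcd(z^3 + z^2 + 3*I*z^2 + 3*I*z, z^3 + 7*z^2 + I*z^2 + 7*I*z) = z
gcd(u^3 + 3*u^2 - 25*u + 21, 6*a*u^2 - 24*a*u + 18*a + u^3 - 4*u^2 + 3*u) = u^2 - 4*u + 3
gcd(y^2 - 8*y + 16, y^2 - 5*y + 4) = y - 4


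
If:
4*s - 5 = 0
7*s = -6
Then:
No Solution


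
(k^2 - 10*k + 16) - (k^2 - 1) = 17 - 10*k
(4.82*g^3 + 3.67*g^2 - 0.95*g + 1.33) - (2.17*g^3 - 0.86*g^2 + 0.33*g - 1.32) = 2.65*g^3 + 4.53*g^2 - 1.28*g + 2.65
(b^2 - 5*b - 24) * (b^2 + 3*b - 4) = b^4 - 2*b^3 - 43*b^2 - 52*b + 96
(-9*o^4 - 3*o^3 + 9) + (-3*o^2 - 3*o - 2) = -9*o^4 - 3*o^3 - 3*o^2 - 3*o + 7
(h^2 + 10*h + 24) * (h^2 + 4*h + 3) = h^4 + 14*h^3 + 67*h^2 + 126*h + 72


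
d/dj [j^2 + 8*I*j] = 2*j + 8*I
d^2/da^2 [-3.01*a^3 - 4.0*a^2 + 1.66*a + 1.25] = -18.06*a - 8.0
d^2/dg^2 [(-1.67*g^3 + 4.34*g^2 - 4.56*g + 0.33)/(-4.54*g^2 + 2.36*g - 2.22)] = (-5.6843418860808e-14*g^5 - 1.13686837721616e-13*g^4 + 79.9160720000002*g^3 + 169.1442*g^2 - 205.158888*g + 7.97906399999999)/(93.576664*g^6 - 145.930128*g^5 + 213.131208*g^4 - 155.860064*g^3 + 104.218344*g^2 - 34.893072*g + 10.941048)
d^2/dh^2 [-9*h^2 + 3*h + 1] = -18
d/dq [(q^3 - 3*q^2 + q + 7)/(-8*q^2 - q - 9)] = 2*(-4*q^4 - q^3 - 8*q^2 + 83*q - 1)/(64*q^4 + 16*q^3 + 145*q^2 + 18*q + 81)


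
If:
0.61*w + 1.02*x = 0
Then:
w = -1.67213114754098*x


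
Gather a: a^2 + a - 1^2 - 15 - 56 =a^2 + a - 72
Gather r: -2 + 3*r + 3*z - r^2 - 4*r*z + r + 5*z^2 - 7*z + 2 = -r^2 + r*(4 - 4*z) + 5*z^2 - 4*z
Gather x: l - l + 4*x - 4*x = 0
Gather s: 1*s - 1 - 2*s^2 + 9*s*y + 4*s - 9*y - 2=-2*s^2 + s*(9*y + 5) - 9*y - 3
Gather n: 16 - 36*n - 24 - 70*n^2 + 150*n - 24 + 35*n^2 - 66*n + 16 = -35*n^2 + 48*n - 16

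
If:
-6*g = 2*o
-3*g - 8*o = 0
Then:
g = 0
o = 0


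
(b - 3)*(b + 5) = b^2 + 2*b - 15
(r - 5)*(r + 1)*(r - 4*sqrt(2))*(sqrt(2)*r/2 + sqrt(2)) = sqrt(2)*r^4/2 - 4*r^3 - sqrt(2)*r^3 - 13*sqrt(2)*r^2/2 + 8*r^2 - 5*sqrt(2)*r + 52*r + 40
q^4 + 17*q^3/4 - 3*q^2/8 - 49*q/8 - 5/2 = (q - 5/4)*(q + 1/2)*(q + 1)*(q + 4)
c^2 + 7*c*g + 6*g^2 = (c + g)*(c + 6*g)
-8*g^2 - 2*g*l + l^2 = (-4*g + l)*(2*g + l)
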